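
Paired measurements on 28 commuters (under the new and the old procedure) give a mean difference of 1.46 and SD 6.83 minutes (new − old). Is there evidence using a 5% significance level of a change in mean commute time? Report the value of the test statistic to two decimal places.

1.13

H0: μ_d = 0; H1: μ_d ≠ 0 (paired t-test on the differences, two-sided).
t = d̄/(s_d/√n) = 1.46/(6.83/√28) = 1.13
df = n − 1 = 27
Two-sided p-value ≈ 0.268
Since p ≈ 0.268 > α = 0.05, fail to reject H0; the evidence is not statistically significant.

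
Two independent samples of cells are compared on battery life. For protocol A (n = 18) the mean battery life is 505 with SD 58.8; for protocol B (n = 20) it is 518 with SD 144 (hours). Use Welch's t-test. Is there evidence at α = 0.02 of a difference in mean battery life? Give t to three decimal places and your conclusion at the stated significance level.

t = -0.371; fail to reject H0

Let group 1 = protocol A, group 2 = protocol B. H0: μ_1 = μ_2; H1: μ_1 ≠ μ_2 (Welch's two-sample t-test, two-sided).
t = (x̄_1 − x̄_2)/√(s_1²/n_1 + s_2²/n_2) = (505 − 518)/√(58.8²/18 + 144²/20) = -0.371
Welch–Satterthwaite df ≈ 25.71
Two-sided p-value ≈ 0.714
Since p ≈ 0.714 > α = 0.02, fail to reject H0; the evidence is not statistically significant.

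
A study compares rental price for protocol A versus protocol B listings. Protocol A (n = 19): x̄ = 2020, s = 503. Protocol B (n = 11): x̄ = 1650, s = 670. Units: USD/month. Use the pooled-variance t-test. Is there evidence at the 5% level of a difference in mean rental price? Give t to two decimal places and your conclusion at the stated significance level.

t = 1.72; fail to reject H0

Let group 1 = protocol A, group 2 = protocol B. H0: μ_1 = μ_2; H1: μ_1 ≠ μ_2 (two-sample pooled-variance t-test, two-sided).
s_p² = [(19−1)·503² + (11−1)·670²]/(19+11−2) = 322970
t = (2020 − 1650)/√[322970·(1/19 + 1/11)] = 1.72
df = n₁ + n₂ − 2 = 28
Two-sided p-value ≈ 0.0968
Since p ≈ 0.0968 > α = 0.05, fail to reject H0; the data do not provide sufficient evidence against H0.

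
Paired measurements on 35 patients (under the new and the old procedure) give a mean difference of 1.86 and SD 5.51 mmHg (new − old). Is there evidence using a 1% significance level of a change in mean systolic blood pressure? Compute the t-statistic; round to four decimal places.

1.9971

H0: μ_d = 0; H1: μ_d ≠ 0 (paired t-test on the differences, two-sided).
t = d̄/(s_d/√n) = 1.86/(5.51/√35) = 1.9971
df = n − 1 = 34
Two-sided p-value ≈ 0.054
Since p ≈ 0.054 > α = 0.01, fail to reject H0; the evidence is not statistically significant.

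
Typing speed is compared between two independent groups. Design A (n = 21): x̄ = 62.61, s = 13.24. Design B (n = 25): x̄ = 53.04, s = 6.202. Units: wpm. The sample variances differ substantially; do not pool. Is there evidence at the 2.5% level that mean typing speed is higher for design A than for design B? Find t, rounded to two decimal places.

3.04

Let group 1 = design A, group 2 = design B. H0: μ_1 = μ_2; H1: μ_1 > μ_2 (Welch's two-sample t-test, right-tailed).
t = (x̄_1 − x̄_2)/√(s_1²/n_1 + s_2²/n_2) = (62.61 − 53.04)/√(13.24²/21 + 6.202²/25) = 3.04
Welch–Satterthwaite df ≈ 27.28
p-value = P(T ≥ 3.04) ≈ 0.0026
Since p ≈ 0.0026 < α = 0.025, reject H0; the data support H1.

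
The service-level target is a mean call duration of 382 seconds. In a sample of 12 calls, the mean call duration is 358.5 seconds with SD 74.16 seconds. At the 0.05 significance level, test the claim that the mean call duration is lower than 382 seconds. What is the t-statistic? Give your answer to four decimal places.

-1.0977

H0: μ = 382; H1: μ < 382 (one-sample t-test, left-tailed).
t = (x̄ − μ₀)/(s/√n) = (358.5 − 382)/(74.16/√12) = -1.0977
df = n − 1 = 11
p-value = P(T ≤ -1.0977) ≈ 0.148
Since p ≈ 0.148 > α = 0.05, fail to reject H0; the data do not provide sufficient evidence against H0.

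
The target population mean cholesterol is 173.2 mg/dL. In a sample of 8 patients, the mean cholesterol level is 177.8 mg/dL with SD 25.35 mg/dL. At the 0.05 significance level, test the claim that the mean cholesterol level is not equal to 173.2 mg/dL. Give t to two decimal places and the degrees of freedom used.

t = 0.51, df = 7

H0: μ = 173.2; H1: μ ≠ 173.2 (one-sample t-test, two-sided).
t = (x̄ − μ₀)/(s/√n) = (177.8 − 173.2)/(25.35/√8) = 0.51
df = n − 1 = 7
Two-sided p-value ≈ 0.624
Since p ≈ 0.624 > α = 0.05, fail to reject H0; the data do not provide sufficient evidence against H0.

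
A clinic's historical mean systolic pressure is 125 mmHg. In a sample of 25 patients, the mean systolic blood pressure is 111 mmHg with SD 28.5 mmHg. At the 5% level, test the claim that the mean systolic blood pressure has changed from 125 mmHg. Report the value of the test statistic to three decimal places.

-2.456

H0: μ = 125; H1: μ ≠ 125 (one-sample t-test, two-sided).
t = (x̄ − μ₀)/(s/√n) = (111 − 125)/(28.5/√25) = -2.456
df = n − 1 = 24
Two-sided p-value ≈ 0.022
Since p ≈ 0.022 < α = 0.05, reject H0; the data support H1.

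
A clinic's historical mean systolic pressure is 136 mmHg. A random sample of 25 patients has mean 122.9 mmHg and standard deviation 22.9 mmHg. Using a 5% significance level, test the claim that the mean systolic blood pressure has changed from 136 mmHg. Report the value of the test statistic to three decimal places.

H0: μ = 136; H1: μ ≠ 136 (one-sample t-test, two-sided).
t = (x̄ − μ₀)/(s/√n) = (122.9 − 136)/(22.9/√25) = -2.860
df = n − 1 = 24
Two-sided p-value ≈ 0.009
Since p ≈ 0.009 < α = 0.05, reject H0; the evidence is statistically significant.

-2.860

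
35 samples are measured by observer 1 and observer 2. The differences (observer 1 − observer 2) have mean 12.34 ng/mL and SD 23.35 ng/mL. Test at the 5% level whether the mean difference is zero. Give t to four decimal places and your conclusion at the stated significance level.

H0: μ_d = 0; H1: μ_d ≠ 0 (paired t-test on the differences, two-sided).
t = d̄/(s_d/√n) = 12.34/(23.35/√35) = 3.1265
df = n − 1 = 34
Two-sided p-value ≈ 0.0036
Since p ≈ 0.0036 < α = 0.05, reject H0; the data support H1.

t = 3.1265; reject H0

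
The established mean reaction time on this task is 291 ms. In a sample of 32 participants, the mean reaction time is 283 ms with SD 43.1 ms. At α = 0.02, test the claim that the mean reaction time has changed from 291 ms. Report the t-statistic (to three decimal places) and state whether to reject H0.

H0: μ = 291; H1: μ ≠ 291 (one-sample t-test, two-sided).
t = (x̄ − μ₀)/(s/√n) = (283 − 291)/(43.1/√32) = -1.050
df = n − 1 = 31
Two-sided p-value ≈ 0.3018
Since p ≈ 0.3018 > α = 0.02, fail to reject H0; the data do not provide sufficient evidence against H0.

t = -1.050; fail to reject H0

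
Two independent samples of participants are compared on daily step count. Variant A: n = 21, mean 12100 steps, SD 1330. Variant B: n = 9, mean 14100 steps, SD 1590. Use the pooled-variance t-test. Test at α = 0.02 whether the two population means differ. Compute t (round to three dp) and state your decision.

t = -3.562; reject H0

Let group 1 = variant A, group 2 = variant B. H0: μ_1 = μ_2; H1: μ_1 ≠ μ_2 (two-sample pooled-variance t-test, two-sided).
s_p² = [(21−1)·1330² + (9−1)·1590²]/(21+9−2) = 1985810
t = (12100 − 14100)/√[1985810·(1/21 + 1/9)] = -3.562
df = n₁ + n₂ − 2 = 28
Two-sided p-value ≈ 0.001
Since p ≈ 0.001 < α = 0.02, reject H0; the evidence is statistically significant.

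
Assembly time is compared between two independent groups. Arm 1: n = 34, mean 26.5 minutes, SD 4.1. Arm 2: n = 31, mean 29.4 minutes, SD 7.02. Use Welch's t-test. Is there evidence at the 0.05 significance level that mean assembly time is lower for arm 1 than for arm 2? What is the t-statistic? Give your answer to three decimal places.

Let group 1 = arm 1, group 2 = arm 2. H0: μ_1 = μ_2; H1: μ_1 < μ_2 (Welch's two-sample t-test, left-tailed).
t = (x̄_1 − x̄_2)/√(s_1²/n_1 + s_2²/n_2) = (26.5 − 29.4)/√(4.1²/34 + 7.02²/31) = -2.009
Welch–Satterthwaite df ≈ 47.39
p-value = P(T ≤ -2.009) ≈ 0.025
Since p ≈ 0.025 < α = 0.05, reject H0; the evidence is statistically significant.

-2.009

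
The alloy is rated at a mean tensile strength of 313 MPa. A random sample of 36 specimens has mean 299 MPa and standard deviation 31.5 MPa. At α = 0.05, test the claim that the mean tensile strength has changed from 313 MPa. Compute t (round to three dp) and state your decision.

H0: μ = 313; H1: μ ≠ 313 (one-sample t-test, two-sided).
t = (x̄ − μ₀)/(s/√n) = (299 − 313)/(31.5/√36) = -2.667
df = n − 1 = 35
Two-sided p-value ≈ 0.0115
Since p ≈ 0.0115 < α = 0.05, reject H0; the evidence is statistically significant.

t = -2.667; reject H0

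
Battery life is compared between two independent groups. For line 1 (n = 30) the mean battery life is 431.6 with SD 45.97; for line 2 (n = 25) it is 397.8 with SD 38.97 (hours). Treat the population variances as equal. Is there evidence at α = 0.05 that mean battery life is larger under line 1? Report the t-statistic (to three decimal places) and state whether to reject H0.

t = 2.907; reject H0

Let group 1 = line 1, group 2 = line 2. H0: μ_1 = μ_2; H1: μ_1 > μ_2 (two-sample pooled-variance t-test, right-tailed).
s_p² = [(30−1)·45.97² + (25−1)·38.97²]/(30+25−2) = 1844
t = (431.6 − 397.8)/√[1844·(1/30 + 1/25)] = 2.907
df = n₁ + n₂ − 2 = 53
p-value = P(T ≥ 2.907) ≈ 0.003
Since p ≈ 0.003 < α = 0.05, reject H0; the data support H1.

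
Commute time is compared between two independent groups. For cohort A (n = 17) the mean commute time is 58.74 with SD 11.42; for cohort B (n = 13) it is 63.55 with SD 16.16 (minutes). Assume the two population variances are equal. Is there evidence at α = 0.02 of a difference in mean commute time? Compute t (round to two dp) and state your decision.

t = -0.96; fail to reject H0

Let group 1 = cohort A, group 2 = cohort B. H0: μ_1 = μ_2; H1: μ_1 ≠ μ_2 (two-sample pooled-variance t-test, two-sided).
s_p² = [(17−1)·11.42² + (13−1)·16.16²]/(17+13−2) = 186.443
t = (58.74 − 63.55)/√[186.443·(1/17 + 1/13)] = -0.96
df = n₁ + n₂ − 2 = 28
Two-sided p-value ≈ 0.3472
Since p ≈ 0.3472 > α = 0.02, fail to reject H0; the evidence is not statistically significant.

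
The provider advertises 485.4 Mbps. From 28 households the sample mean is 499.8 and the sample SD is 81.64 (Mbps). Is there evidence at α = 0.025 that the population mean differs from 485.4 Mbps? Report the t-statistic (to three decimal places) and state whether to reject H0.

H0: μ = 485.4; H1: μ ≠ 485.4 (one-sample t-test, two-sided).
t = (x̄ − μ₀)/(s/√n) = (499.8 − 485.4)/(81.64/√28) = 0.933
df = n − 1 = 27
Two-sided p-value ≈ 0.3589
Since p ≈ 0.3589 > α = 0.025, fail to reject H0; the evidence is not statistically significant.

t = 0.933; fail to reject H0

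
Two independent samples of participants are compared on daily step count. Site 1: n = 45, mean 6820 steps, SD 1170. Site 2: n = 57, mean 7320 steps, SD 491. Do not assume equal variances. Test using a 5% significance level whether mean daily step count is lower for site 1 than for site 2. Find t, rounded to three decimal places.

Let group 1 = site 1, group 2 = site 2. H0: μ_1 = μ_2; H1: μ_1 < μ_2 (Welch's two-sample t-test, left-tailed).
t = (x̄_1 − x̄_2)/√(s_1²/n_1 + s_2²/n_2) = (6820 − 7320)/√(1170²/45 + 491²/57) = -2.686
Welch–Satterthwaite df ≈ 56.23
p-value = P(T ≤ -2.686) ≈ 0.0047
Since p ≈ 0.0047 < α = 0.05, reject H0; the data support H1.

-2.686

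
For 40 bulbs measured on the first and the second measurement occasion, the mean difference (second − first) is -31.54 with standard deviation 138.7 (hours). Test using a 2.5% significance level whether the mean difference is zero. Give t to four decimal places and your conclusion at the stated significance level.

H0: μ_d = 0; H1: μ_d ≠ 0 (paired t-test on the differences, two-sided).
t = d̄/(s_d/√n) = -31.54/(138.7/√40) = -1.4382
df = n − 1 = 39
Two-sided p-value ≈ 0.158
Since p ≈ 0.158 > α = 0.025, fail to reject H0; the data do not provide sufficient evidence against H0.

t = -1.4382; fail to reject H0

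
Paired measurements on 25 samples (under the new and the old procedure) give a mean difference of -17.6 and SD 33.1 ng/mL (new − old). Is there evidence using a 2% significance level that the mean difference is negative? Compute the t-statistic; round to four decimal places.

-2.6586

H0: μ_d = 0; H1: μ_d < 0 (paired t-test on the differences, left-tailed).
t = d̄/(s_d/√n) = -17.6/(33.1/√25) = -2.6586
df = n − 1 = 24
p-value = P(T ≤ -2.6586) ≈ 0.007
Since p ≈ 0.007 < α = 0.02, reject H0; the evidence is statistically significant.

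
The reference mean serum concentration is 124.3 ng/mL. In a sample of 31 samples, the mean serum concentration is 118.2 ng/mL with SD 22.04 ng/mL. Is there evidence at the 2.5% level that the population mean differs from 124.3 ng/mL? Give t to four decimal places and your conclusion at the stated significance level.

H0: μ = 124.3; H1: μ ≠ 124.3 (one-sample t-test, two-sided).
t = (x̄ − μ₀)/(s/√n) = (118.2 − 124.3)/(22.04/√31) = -1.5410
df = n − 1 = 30
Two-sided p-value ≈ 0.1338
Since p ≈ 0.1338 > α = 0.025, fail to reject H0; the evidence is not statistically significant.

t = -1.5410; fail to reject H0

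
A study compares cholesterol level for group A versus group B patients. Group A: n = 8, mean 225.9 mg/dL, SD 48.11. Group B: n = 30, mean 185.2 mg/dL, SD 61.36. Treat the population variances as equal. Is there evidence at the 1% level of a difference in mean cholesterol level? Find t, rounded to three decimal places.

Let group 1 = group A, group 2 = group B. H0: μ_1 = μ_2; H1: μ_1 ≠ μ_2 (two-sample pooled-variance t-test, two-sided).
s_p² = [(8−1)·48.11² + (30−1)·61.36²]/(8+30−2) = 3483.01
t = (225.9 − 185.2)/√[3483.01·(1/8 + 1/30)] = 1.733
df = n₁ + n₂ − 2 = 36
Two-sided p-value ≈ 0.0916
Since p ≈ 0.0916 > α = 0.01, fail to reject H0; the data do not provide sufficient evidence against H0.

1.733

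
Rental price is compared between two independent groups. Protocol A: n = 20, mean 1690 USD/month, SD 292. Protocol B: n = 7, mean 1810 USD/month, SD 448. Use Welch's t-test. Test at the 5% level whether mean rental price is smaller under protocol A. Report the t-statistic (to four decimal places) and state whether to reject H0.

Let group 1 = protocol A, group 2 = protocol B. H0: μ_1 = μ_2; H1: μ_1 < μ_2 (Welch's two-sample t-test, left-tailed).
t = (x̄_1 − x̄_2)/√(s_1²/n_1 + s_2²/n_2) = (1690 − 1810)/√(292²/20 + 448²/7) = -0.6612
Welch–Satterthwaite df ≈ 7.86
p-value = P(T ≤ -0.6612) ≈ 0.264
Since p ≈ 0.264 > α = 0.05, fail to reject H0; the evidence is not statistically significant.

t = -0.6612; fail to reject H0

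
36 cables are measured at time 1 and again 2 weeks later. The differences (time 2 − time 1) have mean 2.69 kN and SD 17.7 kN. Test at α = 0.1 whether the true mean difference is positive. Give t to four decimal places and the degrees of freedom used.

H0: μ_d = 0; H1: μ_d > 0 (paired t-test on the differences, right-tailed).
t = d̄/(s_d/√n) = 2.69/(17.7/√36) = 0.9119
df = n − 1 = 35
p-value = P(T ≥ 0.9119) ≈ 0.184
Since p ≈ 0.184 > α = 0.1, fail to reject H0; the evidence is not statistically significant.

t = 0.9119, df = 35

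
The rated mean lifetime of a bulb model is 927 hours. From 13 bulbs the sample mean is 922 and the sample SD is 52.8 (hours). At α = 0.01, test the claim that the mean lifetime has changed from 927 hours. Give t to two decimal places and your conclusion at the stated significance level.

t = -0.34; fail to reject H0

H0: μ = 927; H1: μ ≠ 927 (one-sample t-test, two-sided).
t = (x̄ − μ₀)/(s/√n) = (922 − 927)/(52.8/√13) = -0.34
df = n − 1 = 12
Two-sided p-value ≈ 0.739
Since p ≈ 0.739 > α = 0.01, fail to reject H0; the data do not provide sufficient evidence against H0.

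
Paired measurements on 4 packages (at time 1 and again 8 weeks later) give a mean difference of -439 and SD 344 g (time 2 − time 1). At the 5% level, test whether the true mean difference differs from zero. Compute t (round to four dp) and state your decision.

H0: μ_d = 0; H1: μ_d ≠ 0 (paired t-test on the differences, two-sided).
t = d̄/(s_d/√n) = -439/(344/√4) = -2.5523
df = n − 1 = 3
Two-sided p-value ≈ 0.084
Since p ≈ 0.084 > α = 0.05, fail to reject H0; the evidence is not statistically significant.

t = -2.5523; fail to reject H0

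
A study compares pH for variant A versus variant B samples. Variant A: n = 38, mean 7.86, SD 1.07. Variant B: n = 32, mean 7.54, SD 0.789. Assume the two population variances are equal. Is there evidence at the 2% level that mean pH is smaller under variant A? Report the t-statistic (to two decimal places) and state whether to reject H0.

t = 1.40; fail to reject H0

Let group 1 = variant A, group 2 = variant B. H0: μ_1 = μ_2; H1: μ_1 < μ_2 (two-sample pooled-variance t-test, left-tailed).
s_p² = [(38−1)·1.07² + (32−1)·0.789²]/(38+32−2) = 0.906757
t = (7.86 − 7.54)/√[0.906757·(1/38 + 1/32)] = 1.40
df = n₁ + n₂ − 2 = 68
p-value = P(T ≤ 1.40) ≈ 0.9171
Since p ≈ 0.9171 > α = 0.02, fail to reject H0; the evidence is not statistically significant.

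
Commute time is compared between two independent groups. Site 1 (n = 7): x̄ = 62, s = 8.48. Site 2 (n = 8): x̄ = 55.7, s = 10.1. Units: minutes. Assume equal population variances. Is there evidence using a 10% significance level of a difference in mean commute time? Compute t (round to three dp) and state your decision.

t = 1.297; fail to reject H0

Let group 1 = site 1, group 2 = site 2. H0: μ_1 = μ_2; H1: μ_1 ≠ μ_2 (two-sample pooled-variance t-test, two-sided).
s_p² = [(7−1)·8.48² + (8−1)·10.1²]/(7+8−2) = 88.1179
t = (62 − 55.7)/√[88.1179·(1/7 + 1/8)] = 1.297
df = n₁ + n₂ − 2 = 13
Two-sided p-value ≈ 0.2173
Since p ≈ 0.2173 > α = 0.1, fail to reject H0; the data do not provide sufficient evidence against H0.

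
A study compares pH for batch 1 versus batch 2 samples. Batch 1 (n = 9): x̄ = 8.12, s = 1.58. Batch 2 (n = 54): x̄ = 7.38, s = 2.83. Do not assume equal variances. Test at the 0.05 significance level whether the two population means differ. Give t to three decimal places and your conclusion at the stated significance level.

Let group 1 = batch 1, group 2 = batch 2. H0: μ_1 = μ_2; H1: μ_1 ≠ μ_2 (Welch's two-sample t-test, two-sided).
t = (x̄_1 − x̄_2)/√(s_1²/n_1 + s_2²/n_2) = (8.12 − 7.38)/√(1.58²/9 + 2.83²/54) = 1.134
Welch–Satterthwaite df ≈ 18.06
Two-sided p-value ≈ 0.2715
Since p ≈ 0.2715 > α = 0.05, fail to reject H0; the evidence is not statistically significant.

t = 1.134; fail to reject H0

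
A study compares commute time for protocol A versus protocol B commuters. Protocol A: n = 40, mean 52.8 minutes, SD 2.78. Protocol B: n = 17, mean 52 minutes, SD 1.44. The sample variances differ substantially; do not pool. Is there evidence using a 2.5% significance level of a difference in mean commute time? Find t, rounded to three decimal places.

Let group 1 = protocol A, group 2 = protocol B. H0: μ_1 = μ_2; H1: μ_1 ≠ μ_2 (Welch's two-sample t-test, two-sided).
t = (x̄_1 − x̄_2)/√(s_1²/n_1 + s_2²/n_2) = (52.8 − 52)/√(2.78²/40 + 1.44²/17) = 1.425
Welch–Satterthwaite df ≈ 52.64
Two-sided p-value ≈ 0.1601
Since p ≈ 0.1601 > α = 0.025, fail to reject H0; the data do not provide sufficient evidence against H0.

1.425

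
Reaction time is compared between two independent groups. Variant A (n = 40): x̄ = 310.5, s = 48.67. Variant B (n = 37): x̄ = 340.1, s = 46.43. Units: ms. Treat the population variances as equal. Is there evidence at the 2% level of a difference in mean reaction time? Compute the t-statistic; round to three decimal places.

Let group 1 = variant A, group 2 = variant B. H0: μ_1 = μ_2; H1: μ_1 ≠ μ_2 (two-sample pooled-variance t-test, two-sided).
s_p² = [(40−1)·48.67² + (37−1)·46.43²]/(40+37−2) = 2266.52
t = (310.5 − 340.1)/√[2266.52·(1/40 + 1/37)] = -2.726
df = n₁ + n₂ − 2 = 75
Two-sided p-value ≈ 0.008
Since p ≈ 0.008 < α = 0.02, reject H0; the evidence is statistically significant.

-2.726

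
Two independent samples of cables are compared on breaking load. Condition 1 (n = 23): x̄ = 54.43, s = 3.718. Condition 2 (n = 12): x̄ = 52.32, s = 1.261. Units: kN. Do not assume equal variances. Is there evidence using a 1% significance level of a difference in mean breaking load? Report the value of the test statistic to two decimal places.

Let group 1 = condition 1, group 2 = condition 2. H0: μ_1 = μ_2; H1: μ_1 ≠ μ_2 (Welch's two-sample t-test, two-sided).
t = (x̄_1 − x̄_2)/√(s_1²/n_1 + s_2²/n_2) = (54.43 − 52.32)/√(3.718²/23 + 1.261²/12) = 2.46
Welch–Satterthwaite df ≈ 29.87
Two-sided p-value ≈ 0.020
Since p ≈ 0.020 > α = 0.01, fail to reject H0; the evidence is not statistically significant.

2.46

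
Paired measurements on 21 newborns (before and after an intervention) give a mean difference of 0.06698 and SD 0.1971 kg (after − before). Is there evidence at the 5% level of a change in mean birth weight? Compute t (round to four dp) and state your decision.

t = 1.5573; fail to reject H0

H0: μ_d = 0; H1: μ_d ≠ 0 (paired t-test on the differences, two-sided).
t = d̄/(s_d/√n) = 0.06698/(0.1971/√21) = 1.5573
df = n − 1 = 20
Two-sided p-value ≈ 0.135
Since p ≈ 0.135 > α = 0.05, fail to reject H0; the evidence is not statistically significant.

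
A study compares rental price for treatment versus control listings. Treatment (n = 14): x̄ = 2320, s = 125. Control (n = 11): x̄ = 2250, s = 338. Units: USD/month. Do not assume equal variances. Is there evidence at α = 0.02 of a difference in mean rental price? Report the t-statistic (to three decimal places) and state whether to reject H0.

Let group 1 = treatment, group 2 = control. H0: μ_1 = μ_2; H1: μ_1 ≠ μ_2 (Welch's two-sample t-test, two-sided).
t = (x̄_1 − x̄_2)/√(s_1²/n_1 + s_2²/n_2) = (2320 − 2250)/√(125²/14 + 338²/11) = 0.653
Welch–Satterthwaite df ≈ 12.16
Two-sided p-value ≈ 0.5261
Since p ≈ 0.5261 > α = 0.02, fail to reject H0; the data do not provide sufficient evidence against H0.

t = 0.653; fail to reject H0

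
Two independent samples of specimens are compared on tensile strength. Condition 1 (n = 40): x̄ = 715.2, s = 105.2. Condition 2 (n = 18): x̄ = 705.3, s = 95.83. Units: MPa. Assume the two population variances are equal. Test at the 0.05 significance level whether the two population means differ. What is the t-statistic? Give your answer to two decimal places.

0.34

Let group 1 = condition 1, group 2 = condition 2. H0: μ_1 = μ_2; H1: μ_1 ≠ μ_2 (two-sample pooled-variance t-test, two-sided).
s_p² = [(40−1)·105.2² + (18−1)·95.83²]/(40+18−2) = 10495.2
t = (715.2 − 705.3)/√[10495.2·(1/40 + 1/18)] = 0.34
df = n₁ + n₂ − 2 = 56
Two-sided p-value ≈ 0.735
Since p ≈ 0.735 > α = 0.05, fail to reject H0; the evidence is not statistically significant.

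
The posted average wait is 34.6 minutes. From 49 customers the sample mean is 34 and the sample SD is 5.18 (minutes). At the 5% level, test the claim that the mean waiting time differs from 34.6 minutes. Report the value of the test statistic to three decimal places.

H0: μ = 34.6; H1: μ ≠ 34.6 (one-sample t-test, two-sided).
t = (x̄ − μ₀)/(s/√n) = (34 − 34.6)/(5.18/√49) = -0.811
df = n − 1 = 48
Two-sided p-value ≈ 0.421
Since p ≈ 0.421 > α = 0.05, fail to reject H0; the evidence is not statistically significant.

-0.811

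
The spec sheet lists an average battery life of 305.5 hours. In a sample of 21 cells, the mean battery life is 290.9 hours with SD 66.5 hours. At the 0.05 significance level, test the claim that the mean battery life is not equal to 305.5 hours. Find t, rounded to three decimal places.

H0: μ = 305.5; H1: μ ≠ 305.5 (one-sample t-test, two-sided).
t = (x̄ − μ₀)/(s/√n) = (290.9 − 305.5)/(66.5/√21) = -1.006
df = n − 1 = 20
Two-sided p-value ≈ 0.3264
Since p ≈ 0.3264 > α = 0.05, fail to reject H0; the data do not provide sufficient evidence against H0.

-1.006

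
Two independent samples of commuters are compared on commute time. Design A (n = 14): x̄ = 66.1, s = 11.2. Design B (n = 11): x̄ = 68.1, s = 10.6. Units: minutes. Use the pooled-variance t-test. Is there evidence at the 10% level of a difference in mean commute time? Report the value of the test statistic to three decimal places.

-0.454

Let group 1 = design A, group 2 = design B. H0: μ_1 = μ_2; H1: μ_1 ≠ μ_2 (two-sample pooled-variance t-test, two-sided).
s_p² = [(14−1)·11.2² + (11−1)·10.6²]/(14+11−2) = 119.753
t = (66.1 − 68.1)/√[119.753·(1/14 + 1/11)] = -0.454
df = n₁ + n₂ − 2 = 23
Two-sided p-value ≈ 0.654
Since p ≈ 0.654 > α = 0.1, fail to reject H0; the evidence is not statistically significant.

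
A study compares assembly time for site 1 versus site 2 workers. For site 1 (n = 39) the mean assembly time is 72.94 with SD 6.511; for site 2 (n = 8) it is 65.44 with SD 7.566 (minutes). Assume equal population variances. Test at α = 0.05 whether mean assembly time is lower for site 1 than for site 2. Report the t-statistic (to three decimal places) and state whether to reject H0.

t = 2.890; fail to reject H0

Let group 1 = site 1, group 2 = site 2. H0: μ_1 = μ_2; H1: μ_1 < μ_2 (two-sample pooled-variance t-test, left-tailed).
s_p² = [(39−1)·6.511² + (8−1)·7.566²]/(39+8−2) = 44.7033
t = (72.94 − 65.44)/√[44.7033·(1/39 + 1/8)] = 2.890
df = n₁ + n₂ − 2 = 45
p-value = P(T ≤ 2.890) ≈ 0.9970
Since p ≈ 0.9970 > α = 0.05, fail to reject H0; the evidence is not statistically significant.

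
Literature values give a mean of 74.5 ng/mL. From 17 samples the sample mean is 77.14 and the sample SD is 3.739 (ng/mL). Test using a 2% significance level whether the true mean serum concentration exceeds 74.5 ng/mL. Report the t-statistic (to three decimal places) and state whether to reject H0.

H0: μ = 74.5; H1: μ > 74.5 (one-sample t-test, right-tailed).
t = (x̄ − μ₀)/(s/√n) = (77.14 − 74.5)/(3.739/√17) = 2.911
df = n − 1 = 16
p-value = P(T ≥ 2.911) ≈ 0.0051
Since p ≈ 0.0051 < α = 0.02, reject H0; the data support H1.

t = 2.911; reject H0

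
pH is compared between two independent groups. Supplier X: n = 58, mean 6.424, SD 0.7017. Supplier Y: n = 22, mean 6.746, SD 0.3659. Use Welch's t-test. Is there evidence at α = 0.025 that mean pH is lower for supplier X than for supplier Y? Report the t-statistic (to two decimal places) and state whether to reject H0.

Let group 1 = supplier X, group 2 = supplier Y. H0: μ_1 = μ_2; H1: μ_1 < μ_2 (Welch's two-sample t-test, left-tailed).
t = (x̄_1 − x̄_2)/√(s_1²/n_1 + s_2²/n_2) = (6.424 − 6.746)/√(0.7017²/58 + 0.3659²/22) = -2.67
Welch–Satterthwaite df ≈ 70.16
p-value = P(T ≤ -2.67) ≈ 0.0047
Since p ≈ 0.0047 < α = 0.025, reject H0; the evidence is statistically significant.

t = -2.67; reject H0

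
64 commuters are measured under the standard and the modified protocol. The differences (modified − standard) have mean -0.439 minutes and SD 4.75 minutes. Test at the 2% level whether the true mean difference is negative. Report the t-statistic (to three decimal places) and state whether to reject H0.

t = -0.739; fail to reject H0

H0: μ_d = 0; H1: μ_d < 0 (paired t-test on the differences, left-tailed).
t = d̄/(s_d/√n) = -0.439/(4.75/√64) = -0.739
df = n − 1 = 63
p-value = P(T ≤ -0.739) ≈ 0.2312
Since p ≈ 0.2312 > α = 0.02, fail to reject H0; the data do not provide sufficient evidence against H0.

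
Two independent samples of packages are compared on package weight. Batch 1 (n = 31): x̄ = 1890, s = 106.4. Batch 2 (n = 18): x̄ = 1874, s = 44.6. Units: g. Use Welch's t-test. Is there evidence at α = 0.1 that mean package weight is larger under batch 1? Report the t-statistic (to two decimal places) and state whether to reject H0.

Let group 1 = batch 1, group 2 = batch 2. H0: μ_1 = μ_2; H1: μ_1 > μ_2 (Welch's two-sample t-test, right-tailed).
t = (x̄_1 − x̄_2)/√(s_1²/n_1 + s_2²/n_2) = (1890 − 1874)/√(106.4²/31 + 44.6²/18) = 0.73
Welch–Satterthwaite df ≈ 43.82
p-value = P(T ≥ 0.73) ≈ 0.234
Since p ≈ 0.234 > α = 0.1, fail to reject H0; the data do not provide sufficient evidence against H0.

t = 0.73; fail to reject H0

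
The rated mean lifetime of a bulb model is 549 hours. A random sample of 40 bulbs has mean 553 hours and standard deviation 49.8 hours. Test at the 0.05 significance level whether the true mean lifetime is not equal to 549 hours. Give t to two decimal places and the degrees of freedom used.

H0: μ = 549; H1: μ ≠ 549 (one-sample t-test, two-sided).
t = (x̄ − μ₀)/(s/√n) = (553 − 549)/(49.8/√40) = 0.51
df = n − 1 = 39
Two-sided p-value ≈ 0.6143
Since p ≈ 0.6143 > α = 0.05, fail to reject H0; the data do not provide sufficient evidence against H0.

t = 0.51, df = 39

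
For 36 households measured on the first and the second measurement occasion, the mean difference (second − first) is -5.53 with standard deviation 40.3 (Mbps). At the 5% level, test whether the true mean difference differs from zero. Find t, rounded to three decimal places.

-0.823

H0: μ_d = 0; H1: μ_d ≠ 0 (paired t-test on the differences, two-sided).
t = d̄/(s_d/√n) = -5.53/(40.3/√36) = -0.823
df = n − 1 = 35
Two-sided p-value ≈ 0.4159
Since p ≈ 0.4159 > α = 0.05, fail to reject H0; the evidence is not statistically significant.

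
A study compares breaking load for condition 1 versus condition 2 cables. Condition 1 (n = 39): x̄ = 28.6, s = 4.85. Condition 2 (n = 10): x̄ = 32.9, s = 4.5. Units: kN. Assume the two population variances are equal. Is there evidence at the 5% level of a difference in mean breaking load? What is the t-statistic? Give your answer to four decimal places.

-2.5353

Let group 1 = condition 1, group 2 = condition 2. H0: μ_1 = μ_2; H1: μ_1 ≠ μ_2 (two-sample pooled-variance t-test, two-sided).
s_p² = [(39−1)·4.85² + (10−1)·4.5²]/(39+10−2) = 22.8959
t = (28.6 − 32.9)/√[22.8959·(1/39 + 1/10)] = -2.5353
df = n₁ + n₂ − 2 = 47
Two-sided p-value ≈ 0.015
Since p ≈ 0.015 < α = 0.05, reject H0; the data support H1.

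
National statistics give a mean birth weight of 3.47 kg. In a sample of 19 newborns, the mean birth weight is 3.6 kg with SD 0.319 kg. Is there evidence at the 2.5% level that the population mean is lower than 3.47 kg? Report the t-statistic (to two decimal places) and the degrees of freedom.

t = 1.78, df = 18

H0: μ = 3.47; H1: μ < 3.47 (one-sample t-test, left-tailed).
t = (x̄ − μ₀)/(s/√n) = (3.6 − 3.47)/(0.319/√19) = 1.78
df = n − 1 = 18
p-value = P(T ≤ 1.78) ≈ 0.954
Since p ≈ 0.954 > α = 0.025, fail to reject H0; the evidence is not statistically significant.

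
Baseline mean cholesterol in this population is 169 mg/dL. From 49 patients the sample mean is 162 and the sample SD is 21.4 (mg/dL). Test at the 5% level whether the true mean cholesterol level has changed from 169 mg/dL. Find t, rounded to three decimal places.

-2.290

H0: μ = 169; H1: μ ≠ 169 (one-sample t-test, two-sided).
t = (x̄ − μ₀)/(s/√n) = (162 − 169)/(21.4/√49) = -2.290
df = n − 1 = 48
Two-sided p-value ≈ 0.026
Since p ≈ 0.026 < α = 0.05, reject H0; the data support H1.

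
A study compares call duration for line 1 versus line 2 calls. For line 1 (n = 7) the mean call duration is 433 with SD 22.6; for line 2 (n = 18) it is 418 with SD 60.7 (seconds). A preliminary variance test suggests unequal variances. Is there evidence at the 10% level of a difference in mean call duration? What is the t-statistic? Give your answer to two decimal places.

Let group 1 = line 1, group 2 = line 2. H0: μ_1 = μ_2; H1: μ_1 ≠ μ_2 (Welch's two-sample t-test, two-sided).
t = (x̄_1 − x̄_2)/√(s_1²/n_1 + s_2²/n_2) = (433 − 418)/√(22.6²/7 + 60.7²/18) = 0.90
Welch–Satterthwaite df ≈ 23.00
Two-sided p-value ≈ 0.3773
Since p ≈ 0.3773 > α = 0.1, fail to reject H0; the evidence is not statistically significant.

0.90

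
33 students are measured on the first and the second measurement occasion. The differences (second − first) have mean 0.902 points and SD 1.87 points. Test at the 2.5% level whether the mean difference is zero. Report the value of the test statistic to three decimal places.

2.771

H0: μ_d = 0; H1: μ_d ≠ 0 (paired t-test on the differences, two-sided).
t = d̄/(s_d/√n) = 0.902/(1.87/√33) = 2.771
df = n − 1 = 32
Two-sided p-value ≈ 0.0092
Since p ≈ 0.0092 < α = 0.025, reject H0; the data support H1.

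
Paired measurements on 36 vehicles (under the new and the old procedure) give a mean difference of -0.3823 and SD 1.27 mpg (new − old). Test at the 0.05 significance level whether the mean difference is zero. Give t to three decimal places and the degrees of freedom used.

H0: μ_d = 0; H1: μ_d ≠ 0 (paired t-test on the differences, two-sided).
t = d̄/(s_d/√n) = -0.3823/(1.27/√36) = -1.806
df = n − 1 = 35
Two-sided p-value ≈ 0.080
Since p ≈ 0.080 > α = 0.05, fail to reject H0; the evidence is not statistically significant.

t = -1.806, df = 35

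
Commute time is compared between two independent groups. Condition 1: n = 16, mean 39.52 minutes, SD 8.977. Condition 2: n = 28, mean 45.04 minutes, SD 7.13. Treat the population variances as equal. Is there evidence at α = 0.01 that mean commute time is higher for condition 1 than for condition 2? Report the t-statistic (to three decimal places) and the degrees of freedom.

Let group 1 = condition 1, group 2 = condition 2. H0: μ_1 = μ_2; H1: μ_1 > μ_2 (two-sample pooled-variance t-test, right-tailed).
s_p² = [(16−1)·8.977² + (28−1)·7.13²]/(16+28−2) = 61.4618
t = (39.52 − 45.04)/√[61.4618·(1/16 + 1/28)] = -2.247
df = n₁ + n₂ − 2 = 42
p-value = P(T ≥ -2.247) ≈ 0.9850
Since p ≈ 0.9850 > α = 0.01, fail to reject H0; the data do not provide sufficient evidence against H0.

t = -2.247, df = 42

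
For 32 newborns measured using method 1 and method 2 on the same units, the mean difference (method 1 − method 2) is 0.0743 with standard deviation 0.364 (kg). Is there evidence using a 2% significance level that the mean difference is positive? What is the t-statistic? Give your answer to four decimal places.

1.1547

H0: μ_d = 0; H1: μ_d > 0 (paired t-test on the differences, right-tailed).
t = d̄/(s_d/√n) = 0.0743/(0.364/√32) = 1.1547
df = n − 1 = 31
p-value = P(T ≥ 1.1547) ≈ 0.129
Since p ≈ 0.129 > α = 0.02, fail to reject H0; the data do not provide sufficient evidence against H0.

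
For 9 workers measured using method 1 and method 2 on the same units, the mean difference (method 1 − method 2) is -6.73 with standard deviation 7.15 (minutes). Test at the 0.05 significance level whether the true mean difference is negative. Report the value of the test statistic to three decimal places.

-2.824

H0: μ_d = 0; H1: μ_d < 0 (paired t-test on the differences, left-tailed).
t = d̄/(s_d/√n) = -6.73/(7.15/√9) = -2.824
df = n − 1 = 8
p-value = P(T ≤ -2.824) ≈ 0.011
Since p ≈ 0.011 < α = 0.05, reject H0; the data support H1.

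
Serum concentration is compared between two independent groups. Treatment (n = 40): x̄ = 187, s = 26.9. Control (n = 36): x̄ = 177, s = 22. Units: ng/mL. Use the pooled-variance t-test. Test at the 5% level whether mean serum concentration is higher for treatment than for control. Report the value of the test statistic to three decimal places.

Let group 1 = treatment, group 2 = control. H0: μ_1 = μ_2; H1: μ_1 > μ_2 (two-sample pooled-variance t-test, right-tailed).
s_p² = [(40−1)·26.9² + (36−1)·22²]/(40+36−2) = 610.281
t = (187 − 177)/√[610.281·(1/40 + 1/36)] = 1.762
df = n₁ + n₂ − 2 = 74
p-value = P(T ≥ 1.762) ≈ 0.041
Since p ≈ 0.041 < α = 0.05, reject H0; the data support H1.

1.762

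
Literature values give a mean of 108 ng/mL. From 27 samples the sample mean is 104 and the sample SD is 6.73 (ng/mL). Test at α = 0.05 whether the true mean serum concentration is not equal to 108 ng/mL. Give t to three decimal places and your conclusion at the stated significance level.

H0: μ = 108; H1: μ ≠ 108 (one-sample t-test, two-sided).
t = (x̄ − μ₀)/(s/√n) = (104 − 108)/(6.73/√27) = -3.088
df = n − 1 = 26
Two-sided p-value ≈ 0.005
Since p ≈ 0.005 < α = 0.05, reject H0; the evidence is statistically significant.

t = -3.088; reject H0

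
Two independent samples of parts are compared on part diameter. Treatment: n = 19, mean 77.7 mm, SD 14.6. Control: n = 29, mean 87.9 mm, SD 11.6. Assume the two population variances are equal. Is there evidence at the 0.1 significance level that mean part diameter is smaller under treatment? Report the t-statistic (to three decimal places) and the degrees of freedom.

t = -2.688, df = 46

Let group 1 = treatment, group 2 = control. H0: μ_1 = μ_2; H1: μ_1 < μ_2 (two-sample pooled-variance t-test, left-tailed).
s_p² = [(19−1)·14.6² + (29−1)·11.6²]/(19+29−2) = 165.317
t = (77.7 − 87.9)/√[165.317·(1/19 + 1/29)] = -2.688
df = n₁ + n₂ − 2 = 46
p-value = P(T ≤ -2.688) ≈ 0.0050
Since p ≈ 0.0050 < α = 0.1, reject H0; the data support H1.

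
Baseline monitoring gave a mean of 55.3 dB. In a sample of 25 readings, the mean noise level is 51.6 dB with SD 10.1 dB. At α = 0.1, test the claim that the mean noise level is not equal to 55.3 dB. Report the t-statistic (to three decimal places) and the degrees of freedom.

H0: μ = 55.3; H1: μ ≠ 55.3 (one-sample t-test, two-sided).
t = (x̄ − μ₀)/(s/√n) = (51.6 − 55.3)/(10.1/√25) = -1.832
df = n − 1 = 24
Two-sided p-value ≈ 0.079
Since p ≈ 0.079 < α = 0.1, reject H0; the data support H1.

t = -1.832, df = 24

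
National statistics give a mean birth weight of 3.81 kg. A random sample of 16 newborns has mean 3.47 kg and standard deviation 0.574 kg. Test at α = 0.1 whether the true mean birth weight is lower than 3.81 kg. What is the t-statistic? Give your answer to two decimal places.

-2.37

H0: μ = 3.81; H1: μ < 3.81 (one-sample t-test, left-tailed).
t = (x̄ − μ₀)/(s/√n) = (3.47 − 3.81)/(0.574/√16) = -2.37
df = n − 1 = 15
p-value = P(T ≤ -2.37) ≈ 0.016
Since p ≈ 0.016 < α = 0.1, reject H0; the evidence is statistically significant.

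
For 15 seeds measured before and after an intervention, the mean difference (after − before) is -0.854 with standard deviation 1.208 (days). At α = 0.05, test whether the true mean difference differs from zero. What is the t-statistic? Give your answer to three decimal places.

H0: μ_d = 0; H1: μ_d ≠ 0 (paired t-test on the differences, two-sided).
t = d̄/(s_d/√n) = -0.854/(1.208/√15) = -2.738
df = n − 1 = 14
Two-sided p-value ≈ 0.016
Since p ≈ 0.016 < α = 0.05, reject H0; the evidence is statistically significant.

-2.738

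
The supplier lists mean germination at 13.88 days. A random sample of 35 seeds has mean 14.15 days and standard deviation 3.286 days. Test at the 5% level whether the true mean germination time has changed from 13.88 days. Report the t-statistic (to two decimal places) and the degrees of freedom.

H0: μ = 13.88; H1: μ ≠ 13.88 (one-sample t-test, two-sided).
t = (x̄ − μ₀)/(s/√n) = (14.15 − 13.88)/(3.286/√35) = 0.49
df = n − 1 = 34
Two-sided p-value ≈ 0.6300
Since p ≈ 0.6300 > α = 0.05, fail to reject H0; the evidence is not statistically significant.

t = 0.49, df = 34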